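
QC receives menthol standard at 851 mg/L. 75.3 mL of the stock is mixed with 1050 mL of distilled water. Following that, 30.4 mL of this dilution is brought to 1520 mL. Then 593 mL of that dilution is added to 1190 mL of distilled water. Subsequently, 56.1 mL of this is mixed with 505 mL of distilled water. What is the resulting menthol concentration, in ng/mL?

Overall dilution factor = 14.94 × 50 × 3.007 × 10.00 = 2.25 × 10⁴.
851 mg/L / 2.25 × 10⁴ = 0.0379 mg/L = 37.9 ng/mL.

37.9 ng/mL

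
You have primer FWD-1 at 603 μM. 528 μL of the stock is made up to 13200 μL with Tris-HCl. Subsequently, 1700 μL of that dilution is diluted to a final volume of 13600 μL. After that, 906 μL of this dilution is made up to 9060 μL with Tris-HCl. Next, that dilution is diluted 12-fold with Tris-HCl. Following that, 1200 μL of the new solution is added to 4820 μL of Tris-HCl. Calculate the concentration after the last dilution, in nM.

Overall dilution factor = 25 × 8 × 10 × 12 × 5.017 = 1.20 × 10⁵.
603 μM / 1.20 × 10⁵ = 5.01 × 10⁻³ μM = 5.01 nM.

5.01 nM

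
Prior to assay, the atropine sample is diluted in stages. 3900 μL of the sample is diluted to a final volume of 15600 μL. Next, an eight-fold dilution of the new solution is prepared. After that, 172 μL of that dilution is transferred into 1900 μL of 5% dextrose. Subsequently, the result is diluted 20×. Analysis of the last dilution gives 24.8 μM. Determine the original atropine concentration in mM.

Overall dilution factor = 4 × 8 × 12.05 × 20 = 7710.
Original = 24.8 μM × 7710 = 1.91 × 10⁵ μM = 191 mM.

191 mM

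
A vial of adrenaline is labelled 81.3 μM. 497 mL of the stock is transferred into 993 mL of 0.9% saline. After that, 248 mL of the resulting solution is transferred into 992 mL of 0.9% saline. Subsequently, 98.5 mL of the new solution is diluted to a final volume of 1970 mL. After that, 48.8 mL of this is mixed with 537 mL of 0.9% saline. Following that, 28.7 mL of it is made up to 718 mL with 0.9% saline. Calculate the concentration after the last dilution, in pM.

Overall dilution factor = 2.998 × 5 × 20 × 12.00 × 25.02 = 9.00 × 10⁴.
81.3 μM / 9.00 × 10⁴ = 9.03 × 10⁻⁴ μM = 903 pM.

903 pM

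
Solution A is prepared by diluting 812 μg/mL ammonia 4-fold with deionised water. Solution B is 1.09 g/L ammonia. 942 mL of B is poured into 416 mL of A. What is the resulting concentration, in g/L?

C_A = 812 μg/mL / 4 = 203 μg/mL.
C_B = 1.09 g/L = 1090 μg/mL.
C_mix = (C_A·V_A + C_B·V_B)/(V_A + V_B) = (203×416 + 1090×942) / 1358 = 818 μg/mL = 0.818 g/L.

0.818 g/L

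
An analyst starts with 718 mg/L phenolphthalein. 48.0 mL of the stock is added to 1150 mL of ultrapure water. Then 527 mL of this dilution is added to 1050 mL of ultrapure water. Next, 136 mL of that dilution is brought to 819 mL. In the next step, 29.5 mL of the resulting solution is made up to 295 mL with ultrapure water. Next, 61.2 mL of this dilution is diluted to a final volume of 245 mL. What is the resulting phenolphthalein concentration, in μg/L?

39.9 μg/L

Overall dilution factor = 24.96 × 2.992 × 6.022 × 10 × 4.003 = 1.80 × 10⁴.
718 mg/L / 1.80 × 10⁴ = 0.0399 mg/L = 39.9 μg/L.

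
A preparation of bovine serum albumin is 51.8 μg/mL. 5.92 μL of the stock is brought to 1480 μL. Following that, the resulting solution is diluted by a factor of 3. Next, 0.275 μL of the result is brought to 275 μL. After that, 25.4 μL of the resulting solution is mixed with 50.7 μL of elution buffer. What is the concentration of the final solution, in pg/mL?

Overall dilution factor = 250 × 3 × 1000 × 2.996 = 2.25 × 10⁶.
51.8 μg/mL / 2.25 × 10⁶ = 2.31 × 10⁻⁵ μg/mL = 23.1 pg/mL.

23.1 pg/mL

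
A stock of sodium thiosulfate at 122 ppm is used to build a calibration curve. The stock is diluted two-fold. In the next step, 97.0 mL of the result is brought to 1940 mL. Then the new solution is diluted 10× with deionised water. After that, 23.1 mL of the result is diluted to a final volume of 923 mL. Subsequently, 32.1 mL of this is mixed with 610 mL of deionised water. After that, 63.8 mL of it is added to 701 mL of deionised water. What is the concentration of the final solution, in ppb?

Overall dilution factor = 2 × 20 × 10 × 39.96 × 20.00 × 11.99 = 3.83 × 10⁶.
122 ppm / 3.83 × 10⁶ = 3.18 × 10⁻⁵ ppm = 0.0318 ppb.

0.0318 ppb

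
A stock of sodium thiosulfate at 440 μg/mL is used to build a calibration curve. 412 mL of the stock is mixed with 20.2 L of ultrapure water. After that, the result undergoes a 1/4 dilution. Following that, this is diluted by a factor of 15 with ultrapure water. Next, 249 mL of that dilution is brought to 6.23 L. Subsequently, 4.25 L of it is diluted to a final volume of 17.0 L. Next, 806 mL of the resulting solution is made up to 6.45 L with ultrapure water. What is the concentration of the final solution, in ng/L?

Overall dilution factor = 50.03 × 4 × 15 × 25.02 × 4 × 8.002 = 2.40 × 10⁶.
440 μg/mL / 2.40 × 10⁶ = 1.83 × 10⁻⁴ μg/mL = 183 ng/L.

183 ng/L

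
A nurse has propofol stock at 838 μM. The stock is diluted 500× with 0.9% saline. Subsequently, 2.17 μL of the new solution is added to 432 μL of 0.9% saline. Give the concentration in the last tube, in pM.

8380 pM

Overall dilution factor = 500 × 200.1 = 1.00 × 10⁵.
838 μM / 1.00 × 10⁵ = 8.38 × 10⁻³ μM = 8380 pM.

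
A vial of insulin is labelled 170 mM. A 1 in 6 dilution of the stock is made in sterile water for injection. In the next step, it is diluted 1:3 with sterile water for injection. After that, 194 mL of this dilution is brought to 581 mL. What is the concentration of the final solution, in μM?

3150 μM

Overall dilution factor = 6 × 3 × 2.995 = 53.9.
170 mM / 53.9 = 3.15 mM = 3150 μM.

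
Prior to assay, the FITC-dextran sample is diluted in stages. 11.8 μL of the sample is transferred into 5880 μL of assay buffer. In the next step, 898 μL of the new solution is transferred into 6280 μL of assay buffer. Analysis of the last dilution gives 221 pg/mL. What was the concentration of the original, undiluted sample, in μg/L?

882 μg/L

Overall dilution factor = 499.3 × 7.993 = 3991.
Original = 221 pg/mL × 3991 = 8.82 × 10⁵ pg/mL = 882 μg/L.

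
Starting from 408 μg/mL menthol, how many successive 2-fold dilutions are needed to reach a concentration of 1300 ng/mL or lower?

9

Need 2ⁿ ≥ 314, so n ≥ log(314)/log(2) = 8.29.
Minimum whole steps: n = 9.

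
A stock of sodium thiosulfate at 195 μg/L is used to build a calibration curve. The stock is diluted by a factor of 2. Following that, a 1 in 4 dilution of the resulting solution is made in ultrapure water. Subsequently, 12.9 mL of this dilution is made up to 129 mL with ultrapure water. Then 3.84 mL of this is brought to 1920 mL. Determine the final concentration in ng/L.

4.87 ng/L

Overall dilution factor = 2 × 4 × 10 × 500 = 4.00 × 10⁴.
195 μg/L / 4.00 × 10⁴ = 4.88 × 10⁻³ μg/L = 4.87 ng/L.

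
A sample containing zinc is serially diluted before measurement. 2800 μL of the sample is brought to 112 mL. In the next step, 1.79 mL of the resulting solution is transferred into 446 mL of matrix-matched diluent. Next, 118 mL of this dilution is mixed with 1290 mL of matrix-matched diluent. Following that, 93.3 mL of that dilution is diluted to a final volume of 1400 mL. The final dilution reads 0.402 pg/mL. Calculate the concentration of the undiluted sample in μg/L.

Overall dilution factor = 40 × 250.2 × 11.93 × 15.01 = 1.79 × 10⁶.
Original = 0.402 pg/mL × 1.79 × 10⁶ = 7.20 × 10⁵ pg/mL = 720 μg/L.

720 μg/L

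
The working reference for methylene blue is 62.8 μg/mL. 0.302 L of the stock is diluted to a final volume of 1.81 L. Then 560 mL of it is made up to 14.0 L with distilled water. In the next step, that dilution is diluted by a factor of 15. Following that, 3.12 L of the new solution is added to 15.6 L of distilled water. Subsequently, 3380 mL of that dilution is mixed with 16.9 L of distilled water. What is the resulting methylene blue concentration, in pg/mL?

Overall dilution factor = 5.993 × 25 × 15 × 6 × 6 = 8.09 × 10⁴.
62.8 μg/mL / 8.09 × 10⁴ = 7.76 × 10⁻⁴ μg/mL = 776 pg/mL.

776 pg/mL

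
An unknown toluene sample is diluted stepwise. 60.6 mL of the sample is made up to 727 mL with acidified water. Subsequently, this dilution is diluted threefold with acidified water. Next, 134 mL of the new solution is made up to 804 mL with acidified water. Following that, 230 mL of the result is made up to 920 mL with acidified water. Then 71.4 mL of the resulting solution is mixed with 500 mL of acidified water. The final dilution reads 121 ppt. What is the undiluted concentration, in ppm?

0.836 ppm

Overall dilution factor = 12.00 × 3 × 6 × 4 × 8.003 = 6913.
Original = 121 ppt × 6913 = 8.36 × 10⁵ ppt = 0.836 ppm.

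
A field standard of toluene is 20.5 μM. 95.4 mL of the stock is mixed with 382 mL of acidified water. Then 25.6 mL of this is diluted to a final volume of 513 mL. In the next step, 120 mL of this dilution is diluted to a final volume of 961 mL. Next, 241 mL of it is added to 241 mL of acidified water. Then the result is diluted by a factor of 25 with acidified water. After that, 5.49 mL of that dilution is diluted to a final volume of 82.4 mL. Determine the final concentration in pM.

34.0 pM

Overall dilution factor = 5.004 × 20.04 × 8.008 × 2 × 25 × 15.01 = 6.03 × 10⁵.
20.5 μM / 6.03 × 10⁵ = 3.40 × 10⁻⁵ μM = 34.0 pM.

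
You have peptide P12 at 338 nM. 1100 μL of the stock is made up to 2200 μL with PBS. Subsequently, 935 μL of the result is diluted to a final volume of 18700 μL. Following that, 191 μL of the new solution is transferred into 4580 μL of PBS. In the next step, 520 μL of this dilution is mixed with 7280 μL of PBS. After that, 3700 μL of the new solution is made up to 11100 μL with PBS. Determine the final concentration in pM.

Overall dilution factor = 2 × 20 × 24.98 × 15 × 3 = 4.50 × 10⁴.
338 nM / 4.50 × 10⁴ = 7.52 × 10⁻³ nM = 7.52 pM.

7.52 pM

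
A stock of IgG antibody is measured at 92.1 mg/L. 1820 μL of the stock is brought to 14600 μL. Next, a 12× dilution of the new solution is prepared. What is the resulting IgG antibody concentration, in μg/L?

Overall dilution factor = 8.022 × 12 = 96.3.
92.1 mg/L / 96.3 = 0.957 mg/L = 957 μg/L.

957 μg/L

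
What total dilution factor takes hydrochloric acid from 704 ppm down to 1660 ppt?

Factor = C₀/C_target = 704 ppm / 1660 ppt = 4.24 × 10⁵.

4.24 × 10⁵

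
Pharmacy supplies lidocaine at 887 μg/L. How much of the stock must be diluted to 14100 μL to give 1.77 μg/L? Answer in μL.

28.1 μL

V₁ = C₂V₂/C₁ = 1.77 × 14100 / 887 = 28.1 μL.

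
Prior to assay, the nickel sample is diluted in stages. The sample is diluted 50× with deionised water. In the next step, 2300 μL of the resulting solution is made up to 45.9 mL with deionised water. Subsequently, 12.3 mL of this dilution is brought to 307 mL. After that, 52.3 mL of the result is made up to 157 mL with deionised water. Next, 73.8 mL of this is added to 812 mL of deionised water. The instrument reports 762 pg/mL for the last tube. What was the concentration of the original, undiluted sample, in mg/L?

684 mg/L

Overall dilution factor = 50 × 19.96 × 24.96 × 3.002 × 12.00 = 8.97 × 10⁵.
Original = 762 pg/mL × 8.97 × 10⁵ = 6.84 × 10⁸ pg/mL = 684 mg/L.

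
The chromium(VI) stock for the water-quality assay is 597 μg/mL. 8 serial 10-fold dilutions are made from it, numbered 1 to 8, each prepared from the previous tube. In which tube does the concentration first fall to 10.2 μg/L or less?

Tube n has concentration 597 μg/mL / 10ⁿ.
Need 10ⁿ ≥ 597 μg/mL / 10.2 μg/L = 5.85 × 10⁴, so n ≥ 4.77.
First such tube: n = 5.

tube 5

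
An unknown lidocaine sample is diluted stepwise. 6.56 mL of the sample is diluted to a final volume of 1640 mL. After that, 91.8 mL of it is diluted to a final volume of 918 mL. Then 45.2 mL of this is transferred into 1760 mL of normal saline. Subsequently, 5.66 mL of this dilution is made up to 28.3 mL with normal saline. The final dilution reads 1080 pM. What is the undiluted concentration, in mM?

Overall dilution factor = 250 × 10 × 39.94 × 5 = 4.99 × 10⁵.
Original = 1080 pM × 4.99 × 10⁵ = 5.39 × 10⁸ pM = 0.539 mM.

0.539 mM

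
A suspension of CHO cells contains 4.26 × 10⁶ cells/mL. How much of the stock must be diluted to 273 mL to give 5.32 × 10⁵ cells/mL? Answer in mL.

34.1 mL

V₁ = C₂V₂/C₁ = 5.32 × 10⁵ × 273 / 4.26 × 10⁶ = 34.1 mL.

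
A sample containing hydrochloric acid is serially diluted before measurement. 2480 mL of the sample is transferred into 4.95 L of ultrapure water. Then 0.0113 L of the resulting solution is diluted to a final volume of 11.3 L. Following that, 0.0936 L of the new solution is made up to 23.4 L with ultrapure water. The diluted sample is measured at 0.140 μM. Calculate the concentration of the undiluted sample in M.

0.105 M

Overall dilution factor = 2.996 × 1000 × 250 = 7.49 × 10⁵.
Original = 0.140 μM × 7.49 × 10⁵ = 1.05 × 10⁵ μM = 0.105 M.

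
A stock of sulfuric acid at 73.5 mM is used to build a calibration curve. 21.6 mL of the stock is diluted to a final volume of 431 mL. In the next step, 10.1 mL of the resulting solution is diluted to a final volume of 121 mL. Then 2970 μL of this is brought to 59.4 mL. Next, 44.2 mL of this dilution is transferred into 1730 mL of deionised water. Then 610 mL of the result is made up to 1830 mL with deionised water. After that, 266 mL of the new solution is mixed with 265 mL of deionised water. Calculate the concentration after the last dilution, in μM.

0.0640 μM

Overall dilution factor = 19.95 × 11.98 × 20 × 40.14 × 3 × 1.996 = 1.15 × 10⁶.
73.5 mM / 1.15 × 10⁶ = 6.40 × 10⁻⁵ mM = 0.0640 μM.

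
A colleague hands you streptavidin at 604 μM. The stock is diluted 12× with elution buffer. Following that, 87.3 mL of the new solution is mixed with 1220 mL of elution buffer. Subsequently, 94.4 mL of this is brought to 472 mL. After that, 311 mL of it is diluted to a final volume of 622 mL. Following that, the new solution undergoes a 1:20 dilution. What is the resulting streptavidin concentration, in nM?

16.8 nM

Overall dilution factor = 12 × 14.97 × 5 × 2 × 20 = 3.59 × 10⁴.
604 μM / 3.59 × 10⁴ = 0.0168 μM = 16.8 nM.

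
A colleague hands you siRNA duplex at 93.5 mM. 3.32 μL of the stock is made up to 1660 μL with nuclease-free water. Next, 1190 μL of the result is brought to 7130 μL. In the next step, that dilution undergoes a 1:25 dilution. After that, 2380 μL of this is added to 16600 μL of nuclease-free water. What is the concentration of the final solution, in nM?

157 nM

Overall dilution factor = 500 × 5.992 × 25 × 7.975 = 5.97 × 10⁵.
93.5 mM / 5.97 × 10⁵ = 1.57 × 10⁻⁴ mM = 157 nM.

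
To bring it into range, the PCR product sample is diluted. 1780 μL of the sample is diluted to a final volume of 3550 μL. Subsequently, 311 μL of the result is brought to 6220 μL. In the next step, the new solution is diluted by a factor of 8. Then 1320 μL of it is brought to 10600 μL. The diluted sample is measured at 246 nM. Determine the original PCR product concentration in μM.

630 μM

Overall dilution factor = 1.994 × 20 × 8 × 8.030 = 2562.
Original = 246 nM × 2562 = 6.30 × 10⁵ nM = 630 μM.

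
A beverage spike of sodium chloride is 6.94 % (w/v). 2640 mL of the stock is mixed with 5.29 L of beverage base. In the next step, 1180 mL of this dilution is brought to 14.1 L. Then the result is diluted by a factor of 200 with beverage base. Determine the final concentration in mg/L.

9.67 mg/L

Overall dilution factor = 3.004 × 11.95 × 200 = 7179.
6.94 % (w/v) / 7179 = 9.67 × 10⁻⁴ % (w/v) = 9.67 mg/L.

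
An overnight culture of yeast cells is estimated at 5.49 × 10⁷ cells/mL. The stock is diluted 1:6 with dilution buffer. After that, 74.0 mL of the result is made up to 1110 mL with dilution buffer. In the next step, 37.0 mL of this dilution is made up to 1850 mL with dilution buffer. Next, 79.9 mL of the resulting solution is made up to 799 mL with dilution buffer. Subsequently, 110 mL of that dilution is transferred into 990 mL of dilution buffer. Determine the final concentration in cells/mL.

Overall dilution factor = 6 × 15 × 50 × 10 × 10 = 4.50 × 10⁵.
5.49 × 10⁷ cells/mL / 4.50 × 10⁵ = 122 cells/mL.

122 cells/mL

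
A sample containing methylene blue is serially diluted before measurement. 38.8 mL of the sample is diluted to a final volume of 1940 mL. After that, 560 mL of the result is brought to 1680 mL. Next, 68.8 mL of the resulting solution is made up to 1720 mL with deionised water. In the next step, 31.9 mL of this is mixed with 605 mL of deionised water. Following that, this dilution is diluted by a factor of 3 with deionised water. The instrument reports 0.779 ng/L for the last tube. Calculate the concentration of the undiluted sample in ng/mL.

Overall dilution factor = 50 × 3 × 25 × 19.97 × 3 = 2.25 × 10⁵.
Original = 0.779 ng/L × 2.25 × 10⁵ = 1.75 × 10⁵ ng/L = 175 ng/mL.

175 ng/mL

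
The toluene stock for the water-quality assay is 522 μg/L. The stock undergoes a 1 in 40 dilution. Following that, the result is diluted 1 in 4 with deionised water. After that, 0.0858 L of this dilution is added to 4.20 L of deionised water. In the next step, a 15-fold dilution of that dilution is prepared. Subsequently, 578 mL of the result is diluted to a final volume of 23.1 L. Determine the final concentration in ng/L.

Overall dilution factor = 40 × 4 × 49.95 × 15 × 39.97 = 4.79 × 10⁶.
522 μg/L / 4.79 × 10⁶ = 1.09 × 10⁻⁴ μg/L = 0.109 ng/L.

0.109 ng/L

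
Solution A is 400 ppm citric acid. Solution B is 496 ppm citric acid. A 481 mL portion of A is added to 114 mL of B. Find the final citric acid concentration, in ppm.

418 ppm

C_mix = (C_A·V_A + C_B·V_B)/(V_A + V_B) = (400×481 + 496×114) / 595.0 = 418 ppm.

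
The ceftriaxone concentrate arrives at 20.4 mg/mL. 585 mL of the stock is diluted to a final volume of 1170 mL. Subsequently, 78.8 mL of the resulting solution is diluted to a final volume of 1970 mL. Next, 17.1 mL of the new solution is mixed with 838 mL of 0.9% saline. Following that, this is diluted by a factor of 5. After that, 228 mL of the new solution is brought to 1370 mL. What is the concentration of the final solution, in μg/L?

Overall dilution factor = 2 × 25 × 50.01 × 5 × 6.009 = 7.51 × 10⁴.
20.4 mg/mL / 7.51 × 10⁴ = 2.72 × 10⁻⁴ mg/mL = 272 μg/L.

272 μg/L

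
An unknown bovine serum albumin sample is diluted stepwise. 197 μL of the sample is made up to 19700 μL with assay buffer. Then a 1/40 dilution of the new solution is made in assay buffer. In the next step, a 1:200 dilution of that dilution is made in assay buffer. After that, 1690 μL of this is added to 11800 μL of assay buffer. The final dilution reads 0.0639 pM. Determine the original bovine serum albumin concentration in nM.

Overall dilution factor = 100 × 40 × 200 × 7.982 = 6.39 × 10⁶.
Original = 0.0639 pM × 6.39 × 10⁶ = 4.08 × 10⁵ pM = 408 nM.

408 nM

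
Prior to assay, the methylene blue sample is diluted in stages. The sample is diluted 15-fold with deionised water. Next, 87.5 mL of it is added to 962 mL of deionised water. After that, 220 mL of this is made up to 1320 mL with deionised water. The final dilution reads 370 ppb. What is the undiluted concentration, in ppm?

Overall dilution factor = 15 × 11.99 × 6 = 1079.
Original = 370 ppb × 1079 = 3.99 × 10⁵ ppb = 399 ppm.

399 ppm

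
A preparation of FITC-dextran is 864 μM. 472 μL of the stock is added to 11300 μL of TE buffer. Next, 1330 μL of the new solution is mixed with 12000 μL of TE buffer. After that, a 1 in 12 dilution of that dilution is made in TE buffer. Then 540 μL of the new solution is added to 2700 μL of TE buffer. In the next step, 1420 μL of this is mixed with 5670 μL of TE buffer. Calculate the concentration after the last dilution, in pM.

9610 pM

Overall dilution factor = 24.94 × 10.02 × 12 × 6 × 4.993 = 8.99 × 10⁴.
864 μM / 8.99 × 10⁴ = 9.61 × 10⁻³ μM = 9610 pM.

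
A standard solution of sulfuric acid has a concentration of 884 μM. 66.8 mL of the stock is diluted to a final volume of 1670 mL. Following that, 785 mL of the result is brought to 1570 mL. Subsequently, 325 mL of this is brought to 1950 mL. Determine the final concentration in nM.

Overall dilution factor = 25 × 2 × 6 = 300.
884 μM / 300 = 2.95 μM = 2950 nM.

2950 nM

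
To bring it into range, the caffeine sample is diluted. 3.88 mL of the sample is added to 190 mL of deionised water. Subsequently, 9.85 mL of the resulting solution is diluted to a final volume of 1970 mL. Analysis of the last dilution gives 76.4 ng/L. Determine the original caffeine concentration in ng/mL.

Overall dilution factor = 49.97 × 200 = 9994.
Original = 76.4 ng/L × 9994 = 7.64 × 10⁵ ng/L = 764 ng/mL.

764 ng/mL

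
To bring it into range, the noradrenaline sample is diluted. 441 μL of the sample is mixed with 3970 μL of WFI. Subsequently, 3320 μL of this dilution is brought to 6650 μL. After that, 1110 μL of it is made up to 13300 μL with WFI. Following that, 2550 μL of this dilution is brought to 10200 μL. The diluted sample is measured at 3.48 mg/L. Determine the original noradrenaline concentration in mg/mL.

3.34 mg/mL

Overall dilution factor = 10.00 × 2.003 × 11.98 × 4 = 960.
Original = 3.48 mg/L × 960 = 3342 mg/L = 3.34 mg/mL.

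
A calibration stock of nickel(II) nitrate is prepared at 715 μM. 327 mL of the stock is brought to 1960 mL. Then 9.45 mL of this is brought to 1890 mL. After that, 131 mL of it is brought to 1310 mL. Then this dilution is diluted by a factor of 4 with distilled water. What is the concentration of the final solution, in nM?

Overall dilution factor = 5.994 × 200 × 10 × 4 = 4.80 × 10⁴.
715 μM / 4.80 × 10⁴ = 0.0149 μM = 14.9 nM.

14.9 nM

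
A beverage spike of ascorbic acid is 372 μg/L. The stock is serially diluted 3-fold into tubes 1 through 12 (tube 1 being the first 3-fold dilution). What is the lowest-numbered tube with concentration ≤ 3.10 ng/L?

tube 11

Tube n has concentration 372 μg/L / 3ⁿ.
Need 3ⁿ ≥ 372 μg/L / 3.10 ng/L = 1.20 × 10⁵, so n ≥ 10.65.
First such tube: n = 11.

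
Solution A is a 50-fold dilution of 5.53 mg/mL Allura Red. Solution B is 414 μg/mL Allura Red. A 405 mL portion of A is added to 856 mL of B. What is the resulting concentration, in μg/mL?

317 μg/mL

C_A = 5.53 mg/mL / 50 = 0.111 mg/mL.
C_B = 414 μg/mL = 0.414 mg/mL.
C_mix = (C_A·V_A + C_B·V_B)/(V_A + V_B) = (0.111×405 + 0.414×856) / 1261 = 0.317 mg/mL = 317 μg/mL.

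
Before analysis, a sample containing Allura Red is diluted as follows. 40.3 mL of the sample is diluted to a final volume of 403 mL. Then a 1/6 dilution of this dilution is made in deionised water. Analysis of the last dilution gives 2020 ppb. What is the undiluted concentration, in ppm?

121 ppm

Overall dilution factor = 10 × 6 = 60.0.
Original = 2020 ppb × 60.0 = 1.21 × 10⁵ ppb = 121 ppm.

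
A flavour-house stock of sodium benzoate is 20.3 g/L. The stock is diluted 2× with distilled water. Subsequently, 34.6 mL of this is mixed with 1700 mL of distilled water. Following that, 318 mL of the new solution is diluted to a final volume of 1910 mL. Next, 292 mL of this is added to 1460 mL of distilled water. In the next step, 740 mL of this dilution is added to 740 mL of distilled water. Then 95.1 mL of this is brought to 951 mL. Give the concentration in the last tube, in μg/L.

281 μg/L

Overall dilution factor = 2 × 50.13 × 6.006 × 6 × 2 × 10 = 7.23 × 10⁴.
20.3 g/L / 7.23 × 10⁴ = 2.81 × 10⁻⁴ g/L = 281 μg/L.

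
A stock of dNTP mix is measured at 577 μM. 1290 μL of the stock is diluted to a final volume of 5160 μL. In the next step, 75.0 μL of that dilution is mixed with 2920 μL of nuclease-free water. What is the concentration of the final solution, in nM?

3610 nM

Overall dilution factor = 4 × 39.93 = 160.
577 μM / 160 = 3.61 μM = 3610 nM.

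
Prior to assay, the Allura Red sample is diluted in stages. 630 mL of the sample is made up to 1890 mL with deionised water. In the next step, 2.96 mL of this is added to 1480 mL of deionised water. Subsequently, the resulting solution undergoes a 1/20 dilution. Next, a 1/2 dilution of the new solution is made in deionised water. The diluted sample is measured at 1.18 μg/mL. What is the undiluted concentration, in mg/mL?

70.9 mg/mL

Overall dilution factor = 3 × 501 × 20 × 2 = 6.01 × 10⁴.
Original = 1.18 μg/mL × 6.01 × 10⁴ = 7.09 × 10⁴ μg/mL = 70.9 mg/mL.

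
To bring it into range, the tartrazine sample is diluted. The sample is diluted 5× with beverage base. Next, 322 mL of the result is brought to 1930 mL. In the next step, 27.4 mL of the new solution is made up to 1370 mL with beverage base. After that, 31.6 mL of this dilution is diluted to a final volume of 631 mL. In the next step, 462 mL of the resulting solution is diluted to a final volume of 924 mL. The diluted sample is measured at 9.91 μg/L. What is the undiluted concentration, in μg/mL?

593 μg/mL

Overall dilution factor = 5 × 5.994 × 50 × 19.97 × 2 = 5.98 × 10⁴.
Original = 9.91 μg/L × 5.98 × 10⁴ = 5.93 × 10⁵ μg/L = 593 μg/mL.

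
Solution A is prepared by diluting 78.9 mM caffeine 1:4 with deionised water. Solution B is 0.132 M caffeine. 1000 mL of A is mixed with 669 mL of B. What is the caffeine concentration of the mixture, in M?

C_A = 78.9 mM / 4 = 19.7 mM.
C_B = 0.132 M = 132 mM.
C_mix = (C_A·V_A + C_B·V_B)/(V_A + V_B) = (19.7×1000 + 132×669) / 1669 = 64.7 mM = 0.0647 M.

0.0647 M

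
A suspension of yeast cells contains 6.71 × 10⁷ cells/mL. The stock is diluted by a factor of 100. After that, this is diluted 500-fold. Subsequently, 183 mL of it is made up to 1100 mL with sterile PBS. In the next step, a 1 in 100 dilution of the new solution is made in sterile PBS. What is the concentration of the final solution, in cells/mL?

2.23 cells/mL

Overall dilution factor = 100 × 500 × 6.011 × 100 = 3.01 × 10⁷.
6.71 × 10⁷ cells/mL / 3.01 × 10⁷ = 2.23 cells/mL.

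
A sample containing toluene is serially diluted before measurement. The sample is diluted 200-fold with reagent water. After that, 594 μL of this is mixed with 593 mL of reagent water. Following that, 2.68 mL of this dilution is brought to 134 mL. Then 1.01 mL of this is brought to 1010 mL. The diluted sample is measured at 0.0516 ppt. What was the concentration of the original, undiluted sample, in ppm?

Overall dilution factor = 200 × 999.3 × 50 × 1000 = 9.99 × 10⁹.
Original = 0.0516 ppt × 9.99 × 10⁹ = 5.16 × 10⁸ ppt = 516 ppm.

516 ppm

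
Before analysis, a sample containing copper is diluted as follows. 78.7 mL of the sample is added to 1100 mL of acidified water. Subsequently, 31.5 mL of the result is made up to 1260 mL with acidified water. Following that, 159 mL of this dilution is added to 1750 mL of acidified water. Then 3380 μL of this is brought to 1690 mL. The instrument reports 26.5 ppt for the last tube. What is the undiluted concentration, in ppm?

Overall dilution factor = 14.98 × 40 × 12.01 × 500 = 3.60 × 10⁶.
Original = 26.5 ppt × 3.60 × 10⁶ = 9.53 × 10⁷ ppt = 95.3 ppm.

95.3 ppm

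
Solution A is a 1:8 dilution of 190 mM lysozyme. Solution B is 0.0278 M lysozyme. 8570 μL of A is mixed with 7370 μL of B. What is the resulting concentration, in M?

C_A = 190 mM / 8 = 23.8 mM.
C_B = 0.0278 M = 27.8 mM.
C_mix = (C_A·V_A + C_B·V_B)/(V_A + V_B) = (23.8×8570 + 27.8×7370) / 15940 = 25.6 mM = 0.0256 M.

0.0256 M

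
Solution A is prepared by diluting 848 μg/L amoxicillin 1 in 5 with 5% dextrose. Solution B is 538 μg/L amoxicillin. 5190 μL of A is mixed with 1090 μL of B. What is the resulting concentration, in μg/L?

C_A = 848 μg/L / 5 = 170 μg/L.
C_mix = (C_A·V_A + C_B·V_B)/(V_A + V_B) = (170×5190 + 538×1090) / 6280 = 234 μg/L.

234 μg/L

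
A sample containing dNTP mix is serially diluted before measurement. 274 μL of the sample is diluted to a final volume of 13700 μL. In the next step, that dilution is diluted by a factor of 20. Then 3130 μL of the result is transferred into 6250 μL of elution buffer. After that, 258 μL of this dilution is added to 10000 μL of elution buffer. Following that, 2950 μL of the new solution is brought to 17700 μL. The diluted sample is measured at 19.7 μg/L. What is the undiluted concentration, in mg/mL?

14.1 mg/mL

Overall dilution factor = 50 × 20 × 2.997 × 39.76 × 6 = 7.15 × 10⁵.
Original = 19.7 μg/L × 7.15 × 10⁵ = 1.41 × 10⁷ μg/L = 14.1 mg/mL.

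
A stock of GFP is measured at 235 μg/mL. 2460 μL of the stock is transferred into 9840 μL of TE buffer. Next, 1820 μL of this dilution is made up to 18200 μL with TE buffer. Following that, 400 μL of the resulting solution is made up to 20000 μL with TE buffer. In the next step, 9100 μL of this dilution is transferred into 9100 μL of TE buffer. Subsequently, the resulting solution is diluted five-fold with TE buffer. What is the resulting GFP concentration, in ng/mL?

Overall dilution factor = 5 × 10 × 50 × 2 × 5 = 2.50 × 10⁴.
235 μg/mL / 2.50 × 10⁴ = 9.40 × 10⁻³ μg/mL = 9.40 ng/mL.

9.40 ng/mL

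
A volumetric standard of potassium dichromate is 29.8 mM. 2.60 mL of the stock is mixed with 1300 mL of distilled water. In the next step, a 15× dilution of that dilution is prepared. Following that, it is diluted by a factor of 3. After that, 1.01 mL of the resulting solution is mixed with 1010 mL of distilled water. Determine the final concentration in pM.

1320 pM

Overall dilution factor = 501 × 15 × 3 × 1001 = 2.26 × 10⁷.
29.8 mM / 2.26 × 10⁷ = 1.32 × 10⁻⁶ mM = 1320 pM.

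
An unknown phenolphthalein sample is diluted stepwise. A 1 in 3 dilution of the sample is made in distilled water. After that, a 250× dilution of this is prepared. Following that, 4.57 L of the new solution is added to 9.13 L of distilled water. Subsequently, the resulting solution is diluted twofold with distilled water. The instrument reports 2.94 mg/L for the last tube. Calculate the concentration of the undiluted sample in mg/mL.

Overall dilution factor = 3 × 250 × 2.998 × 2 = 4497.
Original = 2.94 mg/L × 4497 = 1.32 × 10⁴ mg/L = 13.2 mg/mL.

13.2 mg/mL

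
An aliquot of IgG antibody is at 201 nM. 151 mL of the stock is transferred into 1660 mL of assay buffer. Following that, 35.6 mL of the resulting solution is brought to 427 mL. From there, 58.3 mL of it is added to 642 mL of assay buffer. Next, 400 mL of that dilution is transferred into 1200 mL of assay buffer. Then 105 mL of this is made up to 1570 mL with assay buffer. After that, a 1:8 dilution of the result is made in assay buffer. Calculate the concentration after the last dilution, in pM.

0.243 pM

Overall dilution factor = 11.99 × 11.99 × 12.01 × 4 × 14.95 × 8 = 8.27 × 10⁵.
201 nM / 8.27 × 10⁵ = 2.43 × 10⁻⁴ nM = 0.243 pM.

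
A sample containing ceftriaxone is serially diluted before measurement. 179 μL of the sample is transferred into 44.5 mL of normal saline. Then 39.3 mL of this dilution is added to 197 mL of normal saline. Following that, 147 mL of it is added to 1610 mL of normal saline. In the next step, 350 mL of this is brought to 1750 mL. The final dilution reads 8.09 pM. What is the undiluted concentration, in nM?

726 nM

Overall dilution factor = 249.6 × 6.013 × 11.95 × 5 = 8.97 × 10⁴.
Original = 8.09 pM × 8.97 × 10⁴ = 7.26 × 10⁵ pM = 726 nM.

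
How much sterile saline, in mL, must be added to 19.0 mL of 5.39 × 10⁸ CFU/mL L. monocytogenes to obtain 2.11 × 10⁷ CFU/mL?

V₂ = C₁V₁/C₂ = 5.39 × 10⁸ × 19.0 / 2.11 × 10⁷ = 485 mL.
Diluent to add = V₂ − V₁ = 485 − 19.0 = 466 mL.

466 mL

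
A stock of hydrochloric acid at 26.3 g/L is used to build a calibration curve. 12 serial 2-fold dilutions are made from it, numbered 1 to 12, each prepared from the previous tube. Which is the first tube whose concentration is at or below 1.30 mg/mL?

tube 5

Tube n has concentration 26.3 g/L / 2ⁿ.
Need 2ⁿ ≥ 26.3 g/L / 1.30 mg/mL = 20.2, so n ≥ 4.34.
First such tube: n = 5.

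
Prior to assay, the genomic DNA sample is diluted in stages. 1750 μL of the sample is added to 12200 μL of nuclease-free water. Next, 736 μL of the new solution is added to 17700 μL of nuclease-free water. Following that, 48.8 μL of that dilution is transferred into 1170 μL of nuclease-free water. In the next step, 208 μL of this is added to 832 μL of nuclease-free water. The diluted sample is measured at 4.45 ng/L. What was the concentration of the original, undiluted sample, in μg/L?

Overall dilution factor = 7.971 × 25.05 × 24.98 × 5 = 2.49 × 10⁴.
Original = 4.45 ng/L × 2.49 × 10⁴ = 1.11 × 10⁵ ng/L = 111 μg/L.

111 μg/L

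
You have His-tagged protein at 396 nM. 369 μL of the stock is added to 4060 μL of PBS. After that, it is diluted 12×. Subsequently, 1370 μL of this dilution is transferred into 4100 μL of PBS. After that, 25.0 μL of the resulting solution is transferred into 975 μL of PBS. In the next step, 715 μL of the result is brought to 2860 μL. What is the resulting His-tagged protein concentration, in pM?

Overall dilution factor = 12.00 × 12 × 3.993 × 40 × 4 = 9.20 × 10⁴.
396 nM / 9.20 × 10⁴ = 4.30 × 10⁻³ nM = 4.30 pM.

4.30 pM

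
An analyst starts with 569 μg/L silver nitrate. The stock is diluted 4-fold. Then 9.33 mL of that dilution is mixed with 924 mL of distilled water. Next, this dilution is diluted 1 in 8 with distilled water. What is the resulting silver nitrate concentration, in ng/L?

Overall dilution factor = 4 × 100.0 × 8 = 3201.
569 μg/L / 3201 = 0.178 μg/L = 178 ng/L.

178 ng/L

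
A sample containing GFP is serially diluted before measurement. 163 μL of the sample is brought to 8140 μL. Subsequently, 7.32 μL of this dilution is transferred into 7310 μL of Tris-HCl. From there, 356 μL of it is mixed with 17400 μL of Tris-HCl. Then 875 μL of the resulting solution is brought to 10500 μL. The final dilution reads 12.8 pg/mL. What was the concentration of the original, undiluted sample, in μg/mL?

382 μg/mL

Overall dilution factor = 49.94 × 999.6 × 49.88 × 12 = 2.99 × 10⁷.
Original = 12.8 pg/mL × 2.99 × 10⁷ = 3.82 × 10⁸ pg/mL = 382 μg/mL.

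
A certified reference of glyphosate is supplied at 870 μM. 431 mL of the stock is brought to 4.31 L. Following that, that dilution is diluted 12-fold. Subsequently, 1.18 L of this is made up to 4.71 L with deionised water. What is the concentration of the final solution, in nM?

1820 nM

Overall dilution factor = 10 × 12 × 3.992 = 479.
870 μM / 479 = 1.82 μM = 1820 nM.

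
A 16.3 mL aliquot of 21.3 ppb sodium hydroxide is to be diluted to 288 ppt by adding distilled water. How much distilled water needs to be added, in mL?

288 ppt = 0.288 ppb.
V₂ = C₁V₁/C₂ = 21.3 × 16.3 / 0.288 = 1206 mL.
Diluent to add = V₂ − V₁ = 1206 − 16.3 = 1190 mL.

1190 mL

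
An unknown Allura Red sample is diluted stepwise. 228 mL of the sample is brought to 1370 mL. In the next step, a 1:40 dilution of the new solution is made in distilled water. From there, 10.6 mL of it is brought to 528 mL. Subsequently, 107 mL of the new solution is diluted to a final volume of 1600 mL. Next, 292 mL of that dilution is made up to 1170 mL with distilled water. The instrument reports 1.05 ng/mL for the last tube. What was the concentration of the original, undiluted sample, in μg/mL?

753 μg/mL

Overall dilution factor = 6.009 × 40 × 49.81 × 14.95 × 4.007 = 7.17 × 10⁵.
Original = 1.05 ng/mL × 7.17 × 10⁵ = 7.53 × 10⁵ ng/mL = 753 μg/mL.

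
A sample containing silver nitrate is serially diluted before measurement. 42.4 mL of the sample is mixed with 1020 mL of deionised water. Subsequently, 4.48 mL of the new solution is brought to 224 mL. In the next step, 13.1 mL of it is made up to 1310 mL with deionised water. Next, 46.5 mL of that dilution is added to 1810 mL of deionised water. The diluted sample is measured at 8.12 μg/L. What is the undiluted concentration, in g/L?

40.6 g/L

Overall dilution factor = 25.06 × 50 × 100 × 39.92 = 5.00 × 10⁶.
Original = 8.12 μg/L × 5.00 × 10⁶ = 4.06 × 10⁷ μg/L = 40.6 g/L.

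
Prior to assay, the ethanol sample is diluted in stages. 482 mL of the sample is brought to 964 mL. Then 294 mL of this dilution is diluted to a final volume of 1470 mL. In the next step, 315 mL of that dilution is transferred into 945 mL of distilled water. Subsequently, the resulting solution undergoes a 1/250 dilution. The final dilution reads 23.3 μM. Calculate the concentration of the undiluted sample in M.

0.233 M

Overall dilution factor = 2 × 5 × 4 × 250 = 1.00 × 10⁴.
Original = 23.3 μM × 1.00 × 10⁴ = 2.33 × 10⁵ μM = 0.233 M.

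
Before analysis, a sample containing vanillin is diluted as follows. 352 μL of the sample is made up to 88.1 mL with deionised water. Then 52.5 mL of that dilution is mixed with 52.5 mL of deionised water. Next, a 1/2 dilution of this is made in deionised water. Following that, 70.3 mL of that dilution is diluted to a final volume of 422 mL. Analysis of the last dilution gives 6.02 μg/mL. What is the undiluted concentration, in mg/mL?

Overall dilution factor = 250.3 × 2 × 2 × 6.003 = 6010.
Original = 6.02 μg/mL × 6010 = 3.62 × 10⁴ μg/mL = 36.2 mg/mL.

36.2 mg/mL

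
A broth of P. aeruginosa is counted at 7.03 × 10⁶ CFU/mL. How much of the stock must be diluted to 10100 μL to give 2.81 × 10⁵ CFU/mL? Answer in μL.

404 μL

V₁ = C₂V₂/C₁ = 2.81 × 10⁵ × 10100 / 7.03 × 10⁶ = 404 μL.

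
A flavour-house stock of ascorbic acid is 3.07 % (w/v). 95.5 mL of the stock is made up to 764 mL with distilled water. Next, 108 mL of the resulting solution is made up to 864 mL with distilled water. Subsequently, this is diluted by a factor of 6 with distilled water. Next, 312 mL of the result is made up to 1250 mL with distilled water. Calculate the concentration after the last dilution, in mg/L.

Overall dilution factor = 8 × 8 × 6 × 4.006 = 1538.
3.07 % (w/v) / 1538 = 2.00 × 10⁻³ % (w/v) = 20.0 mg/L.

20.0 mg/L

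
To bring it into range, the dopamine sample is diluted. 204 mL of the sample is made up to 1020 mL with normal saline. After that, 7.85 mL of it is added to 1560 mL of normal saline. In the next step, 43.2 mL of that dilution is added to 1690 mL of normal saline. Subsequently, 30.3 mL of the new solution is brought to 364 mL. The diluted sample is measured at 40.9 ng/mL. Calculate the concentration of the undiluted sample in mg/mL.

Overall dilution factor = 5 × 199.7 × 40.12 × 12.01 = 4.81 × 10⁵.
Original = 40.9 ng/mL × 4.81 × 10⁵ = 1.97 × 10⁷ ng/mL = 19.7 mg/mL.

19.7 mg/mL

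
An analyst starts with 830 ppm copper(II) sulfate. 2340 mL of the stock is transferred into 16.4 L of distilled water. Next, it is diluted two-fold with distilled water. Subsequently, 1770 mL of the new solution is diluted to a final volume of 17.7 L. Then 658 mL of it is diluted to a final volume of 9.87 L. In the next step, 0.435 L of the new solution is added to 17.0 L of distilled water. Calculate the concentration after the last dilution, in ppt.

Overall dilution factor = 8.009 × 2 × 10 × 15 × 40.08 = 9.63 × 10⁴.
830 ppm / 9.63 × 10⁴ = 8.62 × 10⁻³ ppm = 8620 ppt.

8620 ppt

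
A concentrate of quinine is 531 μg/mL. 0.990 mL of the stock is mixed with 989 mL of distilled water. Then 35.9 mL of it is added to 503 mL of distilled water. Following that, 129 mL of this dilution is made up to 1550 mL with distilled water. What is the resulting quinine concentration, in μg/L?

Overall dilution factor = 1000.0 × 15.01 × 12.02 = 1.80 × 10⁵.
531 μg/mL / 1.80 × 10⁵ = 2.94 × 10⁻³ μg/mL = 2.94 μg/L.

2.94 μg/L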